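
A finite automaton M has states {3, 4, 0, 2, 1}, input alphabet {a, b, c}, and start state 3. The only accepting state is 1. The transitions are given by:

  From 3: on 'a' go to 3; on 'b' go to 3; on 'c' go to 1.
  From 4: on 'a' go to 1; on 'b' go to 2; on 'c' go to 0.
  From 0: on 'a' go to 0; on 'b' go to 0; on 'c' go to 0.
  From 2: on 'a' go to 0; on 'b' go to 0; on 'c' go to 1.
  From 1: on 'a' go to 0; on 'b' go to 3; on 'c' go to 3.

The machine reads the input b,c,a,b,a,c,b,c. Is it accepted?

No

3 → 3 → 1 → 0 → 0 → 0 → 0 → 0 → 0
End state 0 is not accepting.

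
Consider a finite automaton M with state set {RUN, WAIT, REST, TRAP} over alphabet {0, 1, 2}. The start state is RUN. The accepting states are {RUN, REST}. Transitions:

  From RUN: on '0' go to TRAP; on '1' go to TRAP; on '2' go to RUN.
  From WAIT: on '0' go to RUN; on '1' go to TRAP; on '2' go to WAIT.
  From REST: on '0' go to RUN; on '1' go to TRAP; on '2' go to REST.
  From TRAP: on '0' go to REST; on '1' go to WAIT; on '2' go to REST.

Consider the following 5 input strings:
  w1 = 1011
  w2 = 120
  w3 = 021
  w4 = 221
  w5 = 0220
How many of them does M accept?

2

w1: Trace: RUN -1-> TRAP -0-> REST -1-> TRAP -1-> WAIT  → end WAIT, rejected
w2: Trace: RUN -1-> TRAP -2-> REST -0-> RUN  → end RUN, accepted
w3: Trace: RUN -0-> TRAP -2-> REST -1-> TRAP  → end TRAP, rejected
w4: Trace: RUN -2-> RUN -2-> RUN -1-> TRAP  → end TRAP, rejected
w5: Trace: RUN -0-> TRAP -2-> REST -2-> REST -0-> RUN  → end RUN, accepted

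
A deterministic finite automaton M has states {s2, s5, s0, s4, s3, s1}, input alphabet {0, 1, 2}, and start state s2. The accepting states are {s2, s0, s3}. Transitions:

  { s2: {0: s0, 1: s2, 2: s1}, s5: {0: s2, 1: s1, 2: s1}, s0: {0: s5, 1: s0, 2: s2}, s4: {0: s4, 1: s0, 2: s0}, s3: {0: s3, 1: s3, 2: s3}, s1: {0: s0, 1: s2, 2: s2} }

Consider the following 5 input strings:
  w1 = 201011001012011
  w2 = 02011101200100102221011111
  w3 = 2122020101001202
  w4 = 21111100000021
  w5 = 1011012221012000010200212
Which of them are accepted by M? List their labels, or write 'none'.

w1, w2, w3, w4

w1: s2 → s1 → s0 → s0 → s5 → s1 → s2 → s0 → s5 → s1 → s0 → s0 → s2 → s0 → s0 → s0  → end s0, accepted
w2: s2 → s0 → s2 → s0 → s0 → s0 → s0 → s5 → s1 → s2 → s0 → s5 → s1 → s0 → s5 → s1 → s0 → s2 → s1 → s2 → s2 → s0 → s0 → s0 → s0 → s0 → s0  → end s0, accepted
w3: s2 → s1 → s2 → s1 → s2 → s0 → s2 → s0 → s0 → s5 → s1 → s0 → s5 → s1 → s2 → s0 → s2  → end s2, accepted
w4: s2 → s1 → s2 → s2 → s2 → s2 → s2 → s0 → s5 → s2 → s0 → s5 → s2 → s1 → s2  → end s2, accepted
w5: s2 → s2 → s0 → s0 → s0 → s5 → s1 → s2 → s1 → s2 → s2 → s0 → s0 → s2 → s0 → s5 → s2 → s0 → s0 → s5 → s1 → s0 → s5 → s1 → s2 → s1  → end s1, rejected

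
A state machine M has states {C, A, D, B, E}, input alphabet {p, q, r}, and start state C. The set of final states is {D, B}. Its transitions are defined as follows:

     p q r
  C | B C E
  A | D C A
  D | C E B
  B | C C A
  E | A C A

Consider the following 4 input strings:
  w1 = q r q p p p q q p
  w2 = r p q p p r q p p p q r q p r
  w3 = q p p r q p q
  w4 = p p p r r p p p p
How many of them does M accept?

w1: Trace: C -q-> C -r-> E -q-> C -p-> B -p-> C -p-> B -q-> C -q-> C -p-> B  → end B, accepted
w2: Trace: C -r-> E -p-> A -q-> C -p-> B -p-> C -r-> E -q-> C -p-> B -p-> C -p-> B -q-> C -r-> E -q-> C -p-> B -r-> A  → end A, rejected
w3: Trace: C -q-> C -p-> B -p-> C -r-> E -q-> C -p-> B -q-> C  → end C, rejected
w4: Trace: C -p-> B -p-> C -p-> B -r-> A -r-> A -p-> D -p-> C -p-> B -p-> C  → end C, rejected

1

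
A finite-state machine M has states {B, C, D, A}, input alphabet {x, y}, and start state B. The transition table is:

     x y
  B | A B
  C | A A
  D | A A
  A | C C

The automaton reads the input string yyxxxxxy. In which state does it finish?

C

start at B
read 'y': B → B
read 'y': B → B
read 'x': B → A
read 'x': A → C
read 'x': C → A
read 'x': A → C
read 'x': C → A
read 'y': A → C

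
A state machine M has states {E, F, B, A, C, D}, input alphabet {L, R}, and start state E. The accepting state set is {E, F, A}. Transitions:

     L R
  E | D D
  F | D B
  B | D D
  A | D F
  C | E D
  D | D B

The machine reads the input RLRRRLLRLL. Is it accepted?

Trace: E -R-> D -L-> D -R-> B -R-> D -R-> B -L-> D -L-> D -R-> B -L-> D -L-> D
End state D is not accepting.

No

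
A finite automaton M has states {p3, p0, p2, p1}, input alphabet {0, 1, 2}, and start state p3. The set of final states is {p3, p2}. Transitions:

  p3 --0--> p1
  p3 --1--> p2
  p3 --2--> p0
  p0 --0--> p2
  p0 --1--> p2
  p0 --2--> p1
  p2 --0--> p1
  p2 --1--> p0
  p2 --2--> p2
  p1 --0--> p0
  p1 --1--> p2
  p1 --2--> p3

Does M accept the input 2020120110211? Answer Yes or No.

Yes

Trace: p3 -2-> p0 -0-> p2 -2-> p2 -0-> p1 -1-> p2 -2-> p2 -0-> p1 -1-> p2 -1-> p0 -0-> p2 -2-> p2 -1-> p0 -1-> p2
End state p2 is accepting.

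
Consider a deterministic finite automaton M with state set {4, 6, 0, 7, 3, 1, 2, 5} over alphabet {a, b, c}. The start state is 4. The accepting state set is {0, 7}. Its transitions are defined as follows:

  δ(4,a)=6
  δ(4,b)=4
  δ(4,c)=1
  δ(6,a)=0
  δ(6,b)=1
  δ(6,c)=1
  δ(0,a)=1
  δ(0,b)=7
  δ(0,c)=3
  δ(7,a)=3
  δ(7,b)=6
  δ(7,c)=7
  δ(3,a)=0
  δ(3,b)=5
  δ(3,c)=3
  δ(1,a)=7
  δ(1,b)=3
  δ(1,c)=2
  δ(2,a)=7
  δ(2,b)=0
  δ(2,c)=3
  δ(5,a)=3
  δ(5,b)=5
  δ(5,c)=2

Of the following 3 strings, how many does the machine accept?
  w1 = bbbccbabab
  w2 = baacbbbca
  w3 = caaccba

w1: Trace: 4 -b-> 4 -b-> 4 -b-> 4 -c-> 1 -c-> 2 -b-> 0 -a-> 1 -b-> 3 -a-> 0 -b-> 7  → end 7, accepted
w2: Trace: 4 -b-> 4 -a-> 6 -a-> 0 -c-> 3 -b-> 5 -b-> 5 -b-> 5 -c-> 2 -a-> 7  → end 7, accepted
w3: Trace: 4 -c-> 1 -a-> 7 -a-> 3 -c-> 3 -c-> 3 -b-> 5 -a-> 3  → end 3, rejected

2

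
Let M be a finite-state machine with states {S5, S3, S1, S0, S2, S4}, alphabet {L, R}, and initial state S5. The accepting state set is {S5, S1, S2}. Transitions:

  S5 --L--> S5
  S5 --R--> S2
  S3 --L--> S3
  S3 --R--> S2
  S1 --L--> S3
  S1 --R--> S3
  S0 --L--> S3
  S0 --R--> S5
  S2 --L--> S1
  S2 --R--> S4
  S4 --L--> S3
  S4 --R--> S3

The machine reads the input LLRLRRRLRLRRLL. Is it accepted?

No

S5 → S5 → S5 → S2 → S1 → S3 → S2 → S4 → S3 → S2 → S1 → S3 → S2 → S1 → S3
End state S3 is not accepting.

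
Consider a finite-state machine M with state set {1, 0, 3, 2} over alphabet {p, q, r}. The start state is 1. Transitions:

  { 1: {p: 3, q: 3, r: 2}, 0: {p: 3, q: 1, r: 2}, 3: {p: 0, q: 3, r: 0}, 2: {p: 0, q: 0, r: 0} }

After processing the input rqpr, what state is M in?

0

start at 1
read 'r': 1 → 2
read 'q': 2 → 0
read 'p': 0 → 3
read 'r': 3 → 0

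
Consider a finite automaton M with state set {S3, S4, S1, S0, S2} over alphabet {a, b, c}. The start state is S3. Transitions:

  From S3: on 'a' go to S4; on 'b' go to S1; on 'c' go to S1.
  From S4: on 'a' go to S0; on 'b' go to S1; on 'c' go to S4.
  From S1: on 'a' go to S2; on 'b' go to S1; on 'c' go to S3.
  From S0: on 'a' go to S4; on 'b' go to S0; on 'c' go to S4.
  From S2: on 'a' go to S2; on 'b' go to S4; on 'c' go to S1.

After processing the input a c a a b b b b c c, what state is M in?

S3 → S4 → S4 → S0 → S4 → S1 → S1 → S1 → S1 → S3 → S1

S1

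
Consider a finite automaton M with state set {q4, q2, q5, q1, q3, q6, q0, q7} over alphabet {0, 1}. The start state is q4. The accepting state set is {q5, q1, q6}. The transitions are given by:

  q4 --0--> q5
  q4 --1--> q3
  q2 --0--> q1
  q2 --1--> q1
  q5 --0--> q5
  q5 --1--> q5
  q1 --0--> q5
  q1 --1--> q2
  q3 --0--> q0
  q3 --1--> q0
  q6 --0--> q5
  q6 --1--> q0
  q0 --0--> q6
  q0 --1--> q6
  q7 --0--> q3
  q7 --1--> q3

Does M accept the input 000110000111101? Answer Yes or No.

Yes

Trace: q4 -0-> q5 -0-> q5 -0-> q5 -1-> q5 -1-> q5 -0-> q5 -0-> q5 -0-> q5 -0-> q5 -1-> q5 -1-> q5 -1-> q5 -1-> q5 -0-> q5 -1-> q5
End state q5 is accepting.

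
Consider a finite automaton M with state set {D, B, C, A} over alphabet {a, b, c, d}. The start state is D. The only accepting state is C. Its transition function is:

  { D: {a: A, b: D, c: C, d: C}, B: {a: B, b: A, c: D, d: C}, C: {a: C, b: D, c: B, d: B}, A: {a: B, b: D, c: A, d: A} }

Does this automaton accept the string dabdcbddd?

No

start at D
read 'd': D → C
read 'a': C → C
read 'b': C → D
read 'd': D → C
read 'c': C → B
read 'b': B → A
read 'd': A → A
read 'd': A → A
read 'd': A → A
End state A is not accepting.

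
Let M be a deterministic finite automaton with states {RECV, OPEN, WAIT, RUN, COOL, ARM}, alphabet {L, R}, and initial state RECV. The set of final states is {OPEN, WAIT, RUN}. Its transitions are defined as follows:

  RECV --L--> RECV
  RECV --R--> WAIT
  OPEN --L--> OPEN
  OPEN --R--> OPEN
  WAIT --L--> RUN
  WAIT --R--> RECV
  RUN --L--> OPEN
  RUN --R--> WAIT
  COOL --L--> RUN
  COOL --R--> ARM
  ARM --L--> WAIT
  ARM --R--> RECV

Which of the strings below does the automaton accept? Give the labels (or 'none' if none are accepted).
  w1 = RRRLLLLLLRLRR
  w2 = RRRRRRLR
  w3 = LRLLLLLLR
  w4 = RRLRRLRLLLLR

w1: Trace: RECV -R-> WAIT -R-> RECV -R-> WAIT -L-> RUN -L-> OPEN -L-> OPEN -L-> OPEN -L-> OPEN -L-> OPEN -R-> OPEN -L-> OPEN -R-> OPEN -R-> OPEN  → end OPEN, accepted
w2: Trace: RECV -R-> WAIT -R-> RECV -R-> WAIT -R-> RECV -R-> WAIT -R-> RECV -L-> RECV -R-> WAIT  → end WAIT, accepted
w3: Trace: RECV -L-> RECV -R-> WAIT -L-> RUN -L-> OPEN -L-> OPEN -L-> OPEN -L-> OPEN -L-> OPEN -R-> OPEN  → end OPEN, accepted
w4: Trace: RECV -R-> WAIT -R-> RECV -L-> RECV -R-> WAIT -R-> RECV -L-> RECV -R-> WAIT -L-> RUN -L-> OPEN -L-> OPEN -L-> OPEN -R-> OPEN  → end OPEN, accepted

w1, w2, w3, w4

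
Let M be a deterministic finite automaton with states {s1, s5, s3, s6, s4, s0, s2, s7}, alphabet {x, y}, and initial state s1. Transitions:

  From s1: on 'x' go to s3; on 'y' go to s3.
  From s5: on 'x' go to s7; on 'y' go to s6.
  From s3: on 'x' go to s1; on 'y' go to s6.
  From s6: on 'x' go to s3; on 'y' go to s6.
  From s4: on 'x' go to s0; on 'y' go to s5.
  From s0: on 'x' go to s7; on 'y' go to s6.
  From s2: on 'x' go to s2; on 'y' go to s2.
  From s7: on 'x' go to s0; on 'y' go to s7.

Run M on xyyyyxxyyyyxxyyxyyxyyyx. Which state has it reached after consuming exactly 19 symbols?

s3

s1 → s3 → s6 → s6 → s6 → s6 → s3 → s1 → s3 → s6 → s6 → s6 → s3 → s1 → s3 → s6 → s3 → s6 → s6 → s3
After 19 symbols: s3.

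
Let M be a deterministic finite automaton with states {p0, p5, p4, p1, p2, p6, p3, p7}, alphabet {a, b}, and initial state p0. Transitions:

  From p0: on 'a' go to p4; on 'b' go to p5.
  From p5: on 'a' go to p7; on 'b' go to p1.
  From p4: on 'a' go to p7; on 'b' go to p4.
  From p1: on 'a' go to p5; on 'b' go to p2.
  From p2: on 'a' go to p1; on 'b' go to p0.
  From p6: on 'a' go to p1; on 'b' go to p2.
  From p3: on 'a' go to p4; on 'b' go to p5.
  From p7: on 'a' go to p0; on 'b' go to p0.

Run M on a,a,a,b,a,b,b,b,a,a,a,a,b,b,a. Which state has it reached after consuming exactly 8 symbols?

start at p0
read 'a': p0 → p4
read 'a': p4 → p7
read 'a': p7 → p0
read 'b': p0 → p5
read 'a': p5 → p7
read 'b': p7 → p0
read 'b': p0 → p5
read 'b': p5 → p1
After 8 symbols: p1.

p1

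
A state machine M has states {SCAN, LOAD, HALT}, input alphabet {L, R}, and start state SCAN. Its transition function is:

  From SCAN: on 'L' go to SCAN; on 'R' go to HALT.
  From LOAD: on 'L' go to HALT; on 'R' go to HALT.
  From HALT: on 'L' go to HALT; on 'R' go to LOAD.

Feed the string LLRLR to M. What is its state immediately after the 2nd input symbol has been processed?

SCAN

Trace: SCAN -L-> SCAN -L-> SCAN
After 2 symbols: SCAN.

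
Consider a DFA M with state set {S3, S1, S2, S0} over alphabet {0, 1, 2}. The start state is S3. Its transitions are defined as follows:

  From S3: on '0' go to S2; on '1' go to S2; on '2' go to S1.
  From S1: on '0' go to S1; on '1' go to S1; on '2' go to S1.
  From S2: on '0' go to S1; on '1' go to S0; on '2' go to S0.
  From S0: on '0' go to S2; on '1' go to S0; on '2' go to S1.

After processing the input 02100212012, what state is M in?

S3 → S2 → S0 → S0 → S2 → S1 → S1 → S1 → S1 → S1 → S1 → S1

S1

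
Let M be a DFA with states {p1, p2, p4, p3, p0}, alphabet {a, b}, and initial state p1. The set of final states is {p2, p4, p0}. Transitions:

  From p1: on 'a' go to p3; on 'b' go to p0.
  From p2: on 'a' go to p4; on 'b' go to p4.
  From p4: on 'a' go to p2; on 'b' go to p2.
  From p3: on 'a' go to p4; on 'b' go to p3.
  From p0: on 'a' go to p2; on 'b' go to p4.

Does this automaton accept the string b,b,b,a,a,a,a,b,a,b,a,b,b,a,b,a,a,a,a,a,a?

start at p1
read 'b': p1 → p0
read 'b': p0 → p4
read 'b': p4 → p2
read 'a': p2 → p4
read 'a': p4 → p2
read 'a': p2 → p4
read 'a': p4 → p2
read 'b': p2 → p4
read 'a': p4 → p2
read 'b': p2 → p4
read 'a': p4 → p2
read 'b': p2 → p4
read 'b': p4 → p2
read 'a': p2 → p4
read 'b': p4 → p2
read 'a': p2 → p4
read 'a': p4 → p2
read 'a': p2 → p4
read 'a': p4 → p2
read 'a': p2 → p4
read 'a': p4 → p2
End state p2 is accepting.

Yes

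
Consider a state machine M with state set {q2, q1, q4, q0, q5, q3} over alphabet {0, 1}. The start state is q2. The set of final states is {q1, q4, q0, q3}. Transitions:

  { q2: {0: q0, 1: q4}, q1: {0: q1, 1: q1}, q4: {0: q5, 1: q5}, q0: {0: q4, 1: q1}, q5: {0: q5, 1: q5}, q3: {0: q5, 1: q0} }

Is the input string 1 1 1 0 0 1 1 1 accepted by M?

Trace: q2 -1-> q4 -1-> q5 -1-> q5 -0-> q5 -0-> q5 -1-> q5 -1-> q5 -1-> q5
End state q5 is not accepting.

No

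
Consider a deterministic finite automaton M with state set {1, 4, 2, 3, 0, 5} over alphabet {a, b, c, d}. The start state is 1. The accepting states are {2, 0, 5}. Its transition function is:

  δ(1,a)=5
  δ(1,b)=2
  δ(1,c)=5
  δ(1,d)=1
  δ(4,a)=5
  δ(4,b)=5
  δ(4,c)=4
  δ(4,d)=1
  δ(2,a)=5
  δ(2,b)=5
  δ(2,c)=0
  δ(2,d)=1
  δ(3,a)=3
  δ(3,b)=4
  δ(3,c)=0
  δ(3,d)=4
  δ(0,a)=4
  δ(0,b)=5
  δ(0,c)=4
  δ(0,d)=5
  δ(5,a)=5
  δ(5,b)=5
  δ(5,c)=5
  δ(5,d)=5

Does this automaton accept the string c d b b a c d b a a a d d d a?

Yes

1 → 5 → 5 → 5 → 5 → 5 → 5 → 5 → 5 → 5 → 5 → 5 → 5 → 5 → 5 → 5
End state 5 is accepting.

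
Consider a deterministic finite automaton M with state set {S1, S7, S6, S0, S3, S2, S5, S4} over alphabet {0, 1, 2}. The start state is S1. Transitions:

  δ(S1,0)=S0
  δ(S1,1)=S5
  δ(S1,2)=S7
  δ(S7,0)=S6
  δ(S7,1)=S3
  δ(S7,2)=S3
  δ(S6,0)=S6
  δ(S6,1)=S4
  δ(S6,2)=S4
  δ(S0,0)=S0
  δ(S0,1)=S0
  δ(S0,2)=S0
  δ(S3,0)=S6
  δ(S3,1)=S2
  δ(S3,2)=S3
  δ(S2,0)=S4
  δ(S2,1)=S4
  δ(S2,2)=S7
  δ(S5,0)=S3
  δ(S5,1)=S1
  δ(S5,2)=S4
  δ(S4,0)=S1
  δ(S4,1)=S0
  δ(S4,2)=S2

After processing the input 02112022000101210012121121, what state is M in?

Trace: S1 -0-> S0 -2-> S0 -1-> S0 -1-> S0 -2-> S0 -0-> S0 -2-> S0 -2-> S0 -0-> S0 -0-> S0 -0-> S0 -1-> S0 -0-> S0 -1-> S0 -2-> S0 -1-> S0 -0-> S0 -0-> S0 -1-> S0 -2-> S0 -1-> S0 -2-> S0 -1-> S0 -1-> S0 -2-> S0 -1-> S0

S0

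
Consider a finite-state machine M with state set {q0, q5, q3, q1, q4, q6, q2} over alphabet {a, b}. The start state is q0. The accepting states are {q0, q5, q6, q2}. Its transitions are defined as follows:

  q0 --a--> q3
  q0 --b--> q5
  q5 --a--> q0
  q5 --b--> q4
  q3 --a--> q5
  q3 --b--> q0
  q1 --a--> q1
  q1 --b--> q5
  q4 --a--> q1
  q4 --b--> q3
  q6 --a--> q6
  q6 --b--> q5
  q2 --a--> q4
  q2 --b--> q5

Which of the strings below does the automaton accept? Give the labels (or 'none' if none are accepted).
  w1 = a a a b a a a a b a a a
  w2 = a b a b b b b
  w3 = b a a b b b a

w1

w1:
  start at q0
  read 'a': q0 → q3
  read 'a': q3 → q5
  read 'a': q5 → q0
  read 'b': q0 → q5
  read 'a': q5 → q0
  read 'a': q0 → q3
  read 'a': q3 → q5
  read 'a': q5 → q0
  read 'b': q0 → q5
  read 'a': q5 → q0
  read 'a': q0 → q3
  read 'a': q3 → q5
  end q5, accepted
w2:
  start at q0
  read 'a': q0 → q3
  read 'b': q3 → q0
  read 'a': q0 → q3
  read 'b': q3 → q0
  read 'b': q0 → q5
  read 'b': q5 → q4
  read 'b': q4 → q3
  end q3, rejected
w3:
  start at q0
  read 'b': q0 → q5
  read 'a': q5 → q0
  read 'a': q0 → q3
  read 'b': q3 → q0
  read 'b': q0 → q5
  read 'b': q5 → q4
  read 'a': q4 → q1
  end q1, rejected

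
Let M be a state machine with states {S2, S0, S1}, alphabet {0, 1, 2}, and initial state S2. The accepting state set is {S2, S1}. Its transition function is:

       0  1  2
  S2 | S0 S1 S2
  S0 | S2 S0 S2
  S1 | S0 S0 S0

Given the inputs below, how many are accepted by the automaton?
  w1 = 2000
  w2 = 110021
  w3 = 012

w1:
  start at S2
  read '2': S2 → S2
  read '0': S2 → S0
  read '0': S0 → S2
  read '0': S2 → S0
  end S0, rejected
w2:
  start at S2
  read '1': S2 → S1
  read '1': S1 → S0
  read '0': S0 → S2
  read '0': S2 → S0
  read '2': S0 → S2
  read '1': S2 → S1
  end S1, accepted
w3:
  start at S2
  read '0': S2 → S0
  read '1': S0 → S0
  read '2': S0 → S2
  end S2, accepted

2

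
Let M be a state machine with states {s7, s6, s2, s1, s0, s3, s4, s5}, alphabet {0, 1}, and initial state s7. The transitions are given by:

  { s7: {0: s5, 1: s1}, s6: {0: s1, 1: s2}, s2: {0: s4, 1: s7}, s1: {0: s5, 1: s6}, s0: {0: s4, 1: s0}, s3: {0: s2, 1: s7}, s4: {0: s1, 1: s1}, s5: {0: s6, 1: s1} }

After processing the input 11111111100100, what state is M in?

s1

s7 → s1 → s6 → s2 → s7 → s1 → s6 → s2 → s7 → s1 → s5 → s6 → s2 → s4 → s1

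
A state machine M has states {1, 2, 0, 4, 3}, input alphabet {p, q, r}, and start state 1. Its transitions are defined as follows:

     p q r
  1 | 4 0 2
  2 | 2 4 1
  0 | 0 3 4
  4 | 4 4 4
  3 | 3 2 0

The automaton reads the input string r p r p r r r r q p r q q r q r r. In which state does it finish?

1 → 2 → 2 → 1 → 4 → 4 → 4 → 4 → 4 → 4 → 4 → 4 → 4 → 4 → 4 → 4 → 4 → 4

4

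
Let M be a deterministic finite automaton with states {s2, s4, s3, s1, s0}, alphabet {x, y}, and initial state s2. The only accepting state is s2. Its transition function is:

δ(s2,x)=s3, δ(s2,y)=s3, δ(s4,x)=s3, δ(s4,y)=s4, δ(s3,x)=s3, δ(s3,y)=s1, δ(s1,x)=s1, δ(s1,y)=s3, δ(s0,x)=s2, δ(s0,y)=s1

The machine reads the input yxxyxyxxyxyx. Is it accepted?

start at s2
read 'y': s2 → s3
read 'x': s3 → s3
read 'x': s3 → s3
read 'y': s3 → s1
read 'x': s1 → s1
read 'y': s1 → s3
read 'x': s3 → s3
read 'x': s3 → s3
read 'y': s3 → s1
read 'x': s1 → s1
read 'y': s1 → s3
read 'x': s3 → s3
End state s3 is not accepting.

No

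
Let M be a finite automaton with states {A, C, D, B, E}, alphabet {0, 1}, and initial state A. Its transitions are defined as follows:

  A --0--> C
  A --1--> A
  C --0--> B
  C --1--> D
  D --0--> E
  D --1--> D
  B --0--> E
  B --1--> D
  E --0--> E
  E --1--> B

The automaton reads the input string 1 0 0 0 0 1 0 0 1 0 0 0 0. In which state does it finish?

E

A → A → C → B → E → E → B → E → E → B → E → E → E → E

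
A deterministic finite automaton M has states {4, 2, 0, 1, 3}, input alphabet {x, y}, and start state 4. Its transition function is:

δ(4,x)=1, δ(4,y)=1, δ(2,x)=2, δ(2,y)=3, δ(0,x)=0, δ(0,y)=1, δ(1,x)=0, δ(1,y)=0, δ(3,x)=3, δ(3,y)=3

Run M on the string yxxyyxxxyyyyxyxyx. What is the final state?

0

4 → 1 → 0 → 0 → 1 → 0 → 0 → 0 → 0 → 1 → 0 → 1 → 0 → 0 → 1 → 0 → 1 → 0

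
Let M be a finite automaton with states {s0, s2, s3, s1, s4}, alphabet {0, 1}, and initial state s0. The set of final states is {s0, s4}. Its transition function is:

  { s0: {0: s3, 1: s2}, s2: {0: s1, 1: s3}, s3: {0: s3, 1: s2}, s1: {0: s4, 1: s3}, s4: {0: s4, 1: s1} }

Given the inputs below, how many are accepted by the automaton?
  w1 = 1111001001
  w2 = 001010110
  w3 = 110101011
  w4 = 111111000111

0

w1: s0 → s2 → s3 → s2 → s3 → s3 → s3 → s2 → s1 → s4 → s1  → end s1, rejected
w2: s0 → s3 → s3 → s2 → s1 → s3 → s3 → s2 → s3 → s3  → end s3, rejected
w3: s0 → s2 → s3 → s3 → s2 → s1 → s3 → s3 → s2 → s3  → end s3, rejected
w4: s0 → s2 → s3 → s2 → s3 → s2 → s3 → s3 → s3 → s3 → s2 → s3 → s2  → end s2, rejected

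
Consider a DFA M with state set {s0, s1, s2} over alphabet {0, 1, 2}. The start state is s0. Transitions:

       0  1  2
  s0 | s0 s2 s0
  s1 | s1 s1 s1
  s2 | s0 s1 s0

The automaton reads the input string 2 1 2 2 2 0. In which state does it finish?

s0 → s0 → s2 → s0 → s0 → s0 → s0

s0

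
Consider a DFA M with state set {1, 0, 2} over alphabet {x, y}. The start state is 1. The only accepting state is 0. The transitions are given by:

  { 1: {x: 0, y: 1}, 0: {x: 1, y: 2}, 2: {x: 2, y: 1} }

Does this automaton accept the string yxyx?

No

start at 1
read 'y': 1 → 1
read 'x': 1 → 0
read 'y': 0 → 2
read 'x': 2 → 2
End state 2 is not accepting.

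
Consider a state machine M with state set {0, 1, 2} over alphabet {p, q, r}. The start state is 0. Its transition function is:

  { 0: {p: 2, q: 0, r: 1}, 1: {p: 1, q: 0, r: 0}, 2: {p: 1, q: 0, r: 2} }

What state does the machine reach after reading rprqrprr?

1

start at 0
read 'r': 0 → 1
read 'p': 1 → 1
read 'r': 1 → 0
read 'q': 0 → 0
read 'r': 0 → 1
read 'p': 1 → 1
read 'r': 1 → 0
read 'r': 0 → 1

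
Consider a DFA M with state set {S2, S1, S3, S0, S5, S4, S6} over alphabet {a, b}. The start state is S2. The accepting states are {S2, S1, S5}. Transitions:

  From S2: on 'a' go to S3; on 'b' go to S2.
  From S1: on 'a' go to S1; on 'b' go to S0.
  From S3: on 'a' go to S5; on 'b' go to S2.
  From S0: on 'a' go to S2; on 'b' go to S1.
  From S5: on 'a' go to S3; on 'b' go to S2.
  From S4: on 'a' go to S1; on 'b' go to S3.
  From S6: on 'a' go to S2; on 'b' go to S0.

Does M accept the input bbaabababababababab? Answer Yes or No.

start at S2
read 'b': S2 → S2
read 'b': S2 → S2
read 'a': S2 → S3
read 'a': S3 → S5
read 'b': S5 → S2
read 'a': S2 → S3
read 'b': S3 → S2
read 'a': S2 → S3
read 'b': S3 → S2
read 'a': S2 → S3
read 'b': S3 → S2
read 'a': S2 → S3
read 'b': S3 → S2
read 'a': S2 → S3
read 'b': S3 → S2
read 'a': S2 → S3
read 'b': S3 → S2
read 'a': S2 → S3
read 'b': S3 → S2
End state S2 is accepting.

Yes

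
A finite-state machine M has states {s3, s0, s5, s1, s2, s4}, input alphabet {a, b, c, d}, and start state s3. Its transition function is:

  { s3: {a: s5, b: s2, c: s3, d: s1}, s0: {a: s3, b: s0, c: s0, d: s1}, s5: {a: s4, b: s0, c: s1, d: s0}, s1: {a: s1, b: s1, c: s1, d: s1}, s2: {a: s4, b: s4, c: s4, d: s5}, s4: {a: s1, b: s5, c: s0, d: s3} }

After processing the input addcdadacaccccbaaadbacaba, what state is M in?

s1

start at s3
read 'a': s3 → s5
read 'd': s5 → s0
read 'd': s0 → s1
read 'c': s1 → s1
read 'd': s1 → s1
read 'a': s1 → s1
read 'd': s1 → s1
read 'a': s1 → s1
read 'c': s1 → s1
read 'a': s1 → s1
read 'c': s1 → s1
read 'c': s1 → s1
read 'c': s1 → s1
read 'c': s1 → s1
read 'b': s1 → s1
read 'a': s1 → s1
read 'a': s1 → s1
read 'a': s1 → s1
read 'd': s1 → s1
read 'b': s1 → s1
read 'a': s1 → s1
read 'c': s1 → s1
read 'a': s1 → s1
read 'b': s1 → s1
read 'a': s1 → s1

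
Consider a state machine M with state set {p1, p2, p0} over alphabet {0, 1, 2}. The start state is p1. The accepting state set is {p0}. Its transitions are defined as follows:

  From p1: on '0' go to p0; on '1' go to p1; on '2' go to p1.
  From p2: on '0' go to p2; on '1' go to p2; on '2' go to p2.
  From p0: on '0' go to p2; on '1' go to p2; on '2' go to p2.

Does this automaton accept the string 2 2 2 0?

Yes

Trace: p1 -2-> p1 -2-> p1 -2-> p1 -0-> p0
End state p0 is accepting.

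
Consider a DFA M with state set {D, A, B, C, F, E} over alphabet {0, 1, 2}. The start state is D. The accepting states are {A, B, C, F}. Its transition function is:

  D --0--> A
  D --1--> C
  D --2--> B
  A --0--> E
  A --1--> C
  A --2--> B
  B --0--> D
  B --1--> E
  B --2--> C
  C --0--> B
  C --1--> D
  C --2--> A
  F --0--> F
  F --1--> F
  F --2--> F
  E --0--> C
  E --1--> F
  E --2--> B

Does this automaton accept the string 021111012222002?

Yes

start at D
read '0': D → A
read '2': A → B
read '1': B → E
read '1': E → F
read '1': F → F
read '1': F → F
read '0': F → F
read '1': F → F
read '2': F → F
read '2': F → F
read '2': F → F
read '2': F → F
read '0': F → F
read '0': F → F
read '2': F → F
End state F is accepting.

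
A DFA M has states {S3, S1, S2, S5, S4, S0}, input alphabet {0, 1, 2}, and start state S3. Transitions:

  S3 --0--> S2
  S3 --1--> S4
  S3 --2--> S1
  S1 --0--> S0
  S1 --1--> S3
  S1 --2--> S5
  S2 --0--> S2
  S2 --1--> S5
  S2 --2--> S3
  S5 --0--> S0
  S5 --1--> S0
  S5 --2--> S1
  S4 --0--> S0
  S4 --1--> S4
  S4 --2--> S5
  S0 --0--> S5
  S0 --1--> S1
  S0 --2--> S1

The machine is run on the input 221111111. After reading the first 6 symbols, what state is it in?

Trace: S3 -2-> S1 -2-> S5 -1-> S0 -1-> S1 -1-> S3 -1-> S4
After 6 symbols: S4.

S4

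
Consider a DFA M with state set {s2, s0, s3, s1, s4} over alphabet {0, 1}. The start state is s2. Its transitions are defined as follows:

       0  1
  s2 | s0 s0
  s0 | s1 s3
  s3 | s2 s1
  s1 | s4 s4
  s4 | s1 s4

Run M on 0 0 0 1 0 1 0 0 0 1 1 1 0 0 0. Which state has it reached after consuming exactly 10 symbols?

start at s2
read '0': s2 → s0
read '0': s0 → s1
read '0': s1 → s4
read '1': s4 → s4
read '0': s4 → s1
read '1': s1 → s4
read '0': s4 → s1
read '0': s1 → s4
read '0': s4 → s1
read '1': s1 → s4
After 10 symbols: s4.

s4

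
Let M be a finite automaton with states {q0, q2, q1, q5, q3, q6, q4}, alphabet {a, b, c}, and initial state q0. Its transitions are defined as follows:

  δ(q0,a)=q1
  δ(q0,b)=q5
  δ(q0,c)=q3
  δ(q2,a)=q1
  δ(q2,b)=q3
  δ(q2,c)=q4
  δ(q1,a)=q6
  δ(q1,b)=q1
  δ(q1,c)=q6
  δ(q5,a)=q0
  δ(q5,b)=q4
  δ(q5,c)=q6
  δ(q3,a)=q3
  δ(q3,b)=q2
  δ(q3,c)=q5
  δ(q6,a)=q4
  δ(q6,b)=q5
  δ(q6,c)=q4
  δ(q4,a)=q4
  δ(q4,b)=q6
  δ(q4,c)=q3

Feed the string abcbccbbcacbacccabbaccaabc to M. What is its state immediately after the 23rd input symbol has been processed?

q4

Trace: q0 -a-> q1 -b-> q1 -c-> q6 -b-> q5 -c-> q6 -c-> q4 -b-> q6 -b-> q5 -c-> q6 -a-> q4 -c-> q3 -b-> q2 -a-> q1 -c-> q6 -c-> q4 -c-> q3 -a-> q3 -b-> q2 -b-> q3 -a-> q3 -c-> q5 -c-> q6 -a-> q4
After 23 symbols: q4.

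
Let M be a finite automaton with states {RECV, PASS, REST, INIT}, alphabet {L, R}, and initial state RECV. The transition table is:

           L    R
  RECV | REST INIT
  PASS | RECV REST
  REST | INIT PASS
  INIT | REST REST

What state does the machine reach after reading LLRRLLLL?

REST

RECV → REST → INIT → REST → PASS → RECV → REST → INIT → REST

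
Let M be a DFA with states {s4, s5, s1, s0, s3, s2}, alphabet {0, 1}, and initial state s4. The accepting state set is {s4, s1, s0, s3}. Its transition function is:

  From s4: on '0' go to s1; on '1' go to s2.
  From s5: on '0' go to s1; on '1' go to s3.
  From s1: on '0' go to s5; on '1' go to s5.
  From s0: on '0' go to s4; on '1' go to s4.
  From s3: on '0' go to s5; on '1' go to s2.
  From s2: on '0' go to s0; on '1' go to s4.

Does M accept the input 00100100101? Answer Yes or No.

Yes

Trace: s4 -0-> s1 -0-> s5 -1-> s3 -0-> s5 -0-> s1 -1-> s5 -0-> s1 -0-> s5 -1-> s3 -0-> s5 -1-> s3
End state s3 is accepting.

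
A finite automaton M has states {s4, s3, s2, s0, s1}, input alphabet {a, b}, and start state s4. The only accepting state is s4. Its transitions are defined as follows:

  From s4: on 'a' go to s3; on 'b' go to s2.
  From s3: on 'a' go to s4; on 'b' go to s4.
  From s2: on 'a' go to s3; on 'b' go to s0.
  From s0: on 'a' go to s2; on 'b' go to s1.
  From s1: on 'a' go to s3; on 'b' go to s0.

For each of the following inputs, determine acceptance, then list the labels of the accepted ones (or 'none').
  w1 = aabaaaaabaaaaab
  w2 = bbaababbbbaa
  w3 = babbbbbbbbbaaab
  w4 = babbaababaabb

w1: Trace: s4 -a-> s3 -a-> s4 -b-> s2 -a-> s3 -a-> s4 -a-> s3 -a-> s4 -a-> s3 -b-> s4 -a-> s3 -a-> s4 -a-> s3 -a-> s4 -a-> s3 -b-> s4  → end s4, accepted
w2: Trace: s4 -b-> s2 -b-> s0 -a-> s2 -a-> s3 -b-> s4 -a-> s3 -b-> s4 -b-> s2 -b-> s0 -b-> s1 -a-> s3 -a-> s4  → end s4, accepted
w3: Trace: s4 -b-> s2 -a-> s3 -b-> s4 -b-> s2 -b-> s0 -b-> s1 -b-> s0 -b-> s1 -b-> s0 -b-> s1 -b-> s0 -a-> s2 -a-> s3 -a-> s4 -b-> s2  → end s2, rejected
w4: Trace: s4 -b-> s2 -a-> s3 -b-> s4 -b-> s2 -a-> s3 -a-> s4 -b-> s2 -a-> s3 -b-> s4 -a-> s3 -a-> s4 -b-> s2 -b-> s0  → end s0, rejected

w1, w2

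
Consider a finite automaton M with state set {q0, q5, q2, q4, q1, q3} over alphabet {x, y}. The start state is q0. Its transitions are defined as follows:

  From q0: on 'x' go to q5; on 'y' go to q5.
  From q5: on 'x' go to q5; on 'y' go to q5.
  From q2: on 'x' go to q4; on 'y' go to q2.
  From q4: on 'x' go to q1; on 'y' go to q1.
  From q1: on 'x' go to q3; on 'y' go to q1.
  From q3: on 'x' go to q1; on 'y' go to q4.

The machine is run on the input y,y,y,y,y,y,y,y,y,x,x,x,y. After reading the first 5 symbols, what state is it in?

q5

q0 → q5 → q5 → q5 → q5 → q5
After 5 symbols: q5.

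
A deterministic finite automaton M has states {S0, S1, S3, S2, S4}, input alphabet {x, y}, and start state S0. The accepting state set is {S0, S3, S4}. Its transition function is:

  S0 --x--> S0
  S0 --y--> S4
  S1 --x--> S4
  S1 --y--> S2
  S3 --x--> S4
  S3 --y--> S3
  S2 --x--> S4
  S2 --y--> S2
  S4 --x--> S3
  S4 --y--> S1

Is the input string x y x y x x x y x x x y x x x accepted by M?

Yes

S0 → S0 → S4 → S3 → S3 → S4 → S3 → S4 → S1 → S4 → S3 → S4 → S1 → S4 → S3 → S4
End state S4 is accepting.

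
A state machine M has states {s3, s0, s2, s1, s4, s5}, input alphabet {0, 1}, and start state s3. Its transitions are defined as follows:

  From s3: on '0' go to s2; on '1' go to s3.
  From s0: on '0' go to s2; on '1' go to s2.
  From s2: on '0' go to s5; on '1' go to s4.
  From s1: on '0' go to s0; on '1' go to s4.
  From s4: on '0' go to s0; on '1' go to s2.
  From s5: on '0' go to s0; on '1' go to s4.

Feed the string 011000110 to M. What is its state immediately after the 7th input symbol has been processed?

Trace: s3 -0-> s2 -1-> s4 -1-> s2 -0-> s5 -0-> s0 -0-> s2 -1-> s4
After 7 symbols: s4.

s4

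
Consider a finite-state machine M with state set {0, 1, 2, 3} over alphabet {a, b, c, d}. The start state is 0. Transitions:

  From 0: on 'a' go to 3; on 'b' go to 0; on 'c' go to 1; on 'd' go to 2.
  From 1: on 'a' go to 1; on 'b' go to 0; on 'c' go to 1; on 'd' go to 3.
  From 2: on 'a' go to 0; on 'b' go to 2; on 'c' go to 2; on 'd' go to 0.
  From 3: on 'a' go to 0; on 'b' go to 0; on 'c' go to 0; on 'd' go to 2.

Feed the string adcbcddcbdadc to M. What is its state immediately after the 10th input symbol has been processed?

0

start at 0
read 'a': 0 → 3
read 'd': 3 → 2
read 'c': 2 → 2
read 'b': 2 → 2
read 'c': 2 → 2
read 'd': 2 → 0
read 'd': 0 → 2
read 'c': 2 → 2
read 'b': 2 → 2
read 'd': 2 → 0
After 10 symbols: 0.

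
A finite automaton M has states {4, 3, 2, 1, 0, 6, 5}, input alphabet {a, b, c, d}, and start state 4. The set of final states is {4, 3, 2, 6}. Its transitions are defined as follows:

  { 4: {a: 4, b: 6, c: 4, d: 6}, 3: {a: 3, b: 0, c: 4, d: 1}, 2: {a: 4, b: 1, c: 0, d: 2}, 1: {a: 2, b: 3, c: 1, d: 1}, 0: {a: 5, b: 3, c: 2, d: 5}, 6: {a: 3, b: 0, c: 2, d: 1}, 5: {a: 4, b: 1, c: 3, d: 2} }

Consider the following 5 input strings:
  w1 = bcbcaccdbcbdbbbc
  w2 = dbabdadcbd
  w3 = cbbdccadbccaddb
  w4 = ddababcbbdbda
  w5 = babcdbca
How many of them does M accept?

3

w1: 4 → 6 → 2 → 1 → 1 → 2 → 0 → 2 → 2 → 1 → 1 → 3 → 1 → 3 → 0 → 3 → 4  → end 4, accepted
w2: 4 → 6 → 0 → 5 → 1 → 1 → 2 → 2 → 0 → 3 → 1  → end 1, rejected
w3: 4 → 4 → 6 → 0 → 5 → 3 → 4 → 4 → 6 → 0 → 2 → 0 → 5 → 2 → 2 → 1  → end 1, rejected
w4: 4 → 6 → 1 → 2 → 1 → 2 → 1 → 1 → 3 → 0 → 5 → 1 → 1 → 2  → end 2, accepted
w5: 4 → 6 → 3 → 0 → 2 → 2 → 1 → 1 → 2  → end 2, accepted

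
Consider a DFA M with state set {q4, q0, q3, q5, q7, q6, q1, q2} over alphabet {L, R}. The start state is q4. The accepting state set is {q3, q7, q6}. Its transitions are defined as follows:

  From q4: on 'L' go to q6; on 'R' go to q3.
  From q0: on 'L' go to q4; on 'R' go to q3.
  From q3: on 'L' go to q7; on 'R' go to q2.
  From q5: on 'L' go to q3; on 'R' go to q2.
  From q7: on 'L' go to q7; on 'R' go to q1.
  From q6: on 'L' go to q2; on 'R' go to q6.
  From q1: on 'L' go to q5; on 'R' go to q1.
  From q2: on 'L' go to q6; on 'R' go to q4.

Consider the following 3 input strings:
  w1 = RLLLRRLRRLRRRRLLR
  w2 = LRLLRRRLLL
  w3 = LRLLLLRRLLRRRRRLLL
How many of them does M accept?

1

w1:
  start at q4
  read 'R': q4 → q3
  read 'L': q3 → q7
  read 'L': q7 → q7
  read 'L': q7 → q7
  read 'R': q7 → q1
  read 'R': q1 → q1
  read 'L': q1 → q5
  read 'R': q5 → q2
  read 'R': q2 → q4
  read 'L': q4 → q6
  read 'R': q6 → q6
  read 'R': q6 → q6
  read 'R': q6 → q6
  read 'R': q6 → q6
  read 'L': q6 → q2
  read 'L': q2 → q6
  read 'R': q6 → q6
  end q6, accepted
w2:
  start at q4
  read 'L': q4 → q6
  read 'R': q6 → q6
  read 'L': q6 → q2
  read 'L': q2 → q6
  read 'R': q6 → q6
  read 'R': q6 → q6
  read 'R': q6 → q6
  read 'L': q6 → q2
  read 'L': q2 → q6
  read 'L': q6 → q2
  end q2, rejected
w3:
  start at q4
  read 'L': q4 → q6
  read 'R': q6 → q6
  read 'L': q6 → q2
  read 'L': q2 → q6
  read 'L': q6 → q2
  read 'L': q2 → q6
  read 'R': q6 → q6
  read 'R': q6 → q6
  read 'L': q6 → q2
  read 'L': q2 → q6
  read 'R': q6 → q6
  read 'R': q6 → q6
  read 'R': q6 → q6
  read 'R': q6 → q6
  read 'R': q6 → q6
  read 'L': q6 → q2
  read 'L': q2 → q6
  read 'L': q6 → q2
  end q2, rejected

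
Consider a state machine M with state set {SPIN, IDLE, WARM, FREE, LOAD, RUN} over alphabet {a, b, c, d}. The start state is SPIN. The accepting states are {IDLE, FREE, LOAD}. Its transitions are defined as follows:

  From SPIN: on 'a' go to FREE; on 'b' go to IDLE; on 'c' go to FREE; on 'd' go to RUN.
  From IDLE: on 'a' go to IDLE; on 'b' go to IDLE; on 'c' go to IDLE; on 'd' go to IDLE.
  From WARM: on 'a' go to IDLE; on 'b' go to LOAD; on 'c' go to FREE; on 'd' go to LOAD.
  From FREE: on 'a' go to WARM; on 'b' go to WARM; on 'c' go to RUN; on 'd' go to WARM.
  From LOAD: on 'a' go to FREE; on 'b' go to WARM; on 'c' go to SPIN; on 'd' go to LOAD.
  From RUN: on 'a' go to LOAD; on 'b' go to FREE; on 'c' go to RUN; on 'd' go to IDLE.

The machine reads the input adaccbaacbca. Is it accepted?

Yes

SPIN → FREE → WARM → IDLE → IDLE → IDLE → IDLE → IDLE → IDLE → IDLE → IDLE → IDLE → IDLE
End state IDLE is accepting.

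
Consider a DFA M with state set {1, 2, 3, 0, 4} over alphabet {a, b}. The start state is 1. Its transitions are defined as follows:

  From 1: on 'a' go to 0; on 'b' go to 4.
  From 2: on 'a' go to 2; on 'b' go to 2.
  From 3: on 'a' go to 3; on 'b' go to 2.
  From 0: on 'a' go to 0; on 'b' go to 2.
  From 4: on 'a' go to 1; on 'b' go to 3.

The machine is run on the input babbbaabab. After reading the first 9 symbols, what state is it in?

Trace: 1 -b-> 4 -a-> 1 -b-> 4 -b-> 3 -b-> 2 -a-> 2 -a-> 2 -b-> 2 -a-> 2
After 9 symbols: 2.

2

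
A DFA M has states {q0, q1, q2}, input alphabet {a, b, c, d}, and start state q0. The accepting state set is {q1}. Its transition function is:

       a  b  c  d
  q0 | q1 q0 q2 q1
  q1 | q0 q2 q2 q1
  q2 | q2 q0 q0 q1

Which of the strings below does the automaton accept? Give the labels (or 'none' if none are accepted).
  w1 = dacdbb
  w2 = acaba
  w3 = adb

w1:
  start at q0
  read 'd': q0 → q1
  read 'a': q1 → q0
  read 'c': q0 → q2
  read 'd': q2 → q1
  read 'b': q1 → q2
  read 'b': q2 → q0
  end q0, rejected
w2:
  start at q0
  read 'a': q0 → q1
  read 'c': q1 → q2
  read 'a': q2 → q2
  read 'b': q2 → q0
  read 'a': q0 → q1
  end q1, accepted
w3:
  start at q0
  read 'a': q0 → q1
  read 'd': q1 → q1
  read 'b': q1 → q2
  end q2, rejected

w2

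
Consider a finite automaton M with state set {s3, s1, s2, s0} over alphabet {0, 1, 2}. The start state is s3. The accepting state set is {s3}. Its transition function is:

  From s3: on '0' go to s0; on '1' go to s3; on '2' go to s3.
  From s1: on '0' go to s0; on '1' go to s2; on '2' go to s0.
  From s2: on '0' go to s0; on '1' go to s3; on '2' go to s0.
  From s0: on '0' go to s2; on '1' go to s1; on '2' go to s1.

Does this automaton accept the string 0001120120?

No

start at s3
read '0': s3 → s0
read '0': s0 → s2
read '0': s2 → s0
read '1': s0 → s1
read '1': s1 → s2
read '2': s2 → s0
read '0': s0 → s2
read '1': s2 → s3
read '2': s3 → s3
read '0': s3 → s0
End state s0 is not accepting.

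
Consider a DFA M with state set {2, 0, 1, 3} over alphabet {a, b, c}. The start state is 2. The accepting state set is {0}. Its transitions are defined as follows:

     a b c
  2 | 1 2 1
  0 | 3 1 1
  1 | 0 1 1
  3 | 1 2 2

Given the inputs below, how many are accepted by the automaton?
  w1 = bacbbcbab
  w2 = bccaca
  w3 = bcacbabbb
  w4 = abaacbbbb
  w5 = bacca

w1:
  start at 2
  read 'b': 2 → 2
  read 'a': 2 → 1
  read 'c': 1 → 1
  read 'b': 1 → 1
  read 'b': 1 → 1
  read 'c': 1 → 1
  read 'b': 1 → 1
  read 'a': 1 → 0
  read 'b': 0 → 1
  end 1, rejected
w2:
  start at 2
  read 'b': 2 → 2
  read 'c': 2 → 1
  read 'c': 1 → 1
  read 'a': 1 → 0
  read 'c': 0 → 1
  read 'a': 1 → 0
  end 0, accepted
w3:
  start at 2
  read 'b': 2 → 2
  read 'c': 2 → 1
  read 'a': 1 → 0
  read 'c': 0 → 1
  read 'b': 1 → 1
  read 'a': 1 → 0
  read 'b': 0 → 1
  read 'b': 1 → 1
  read 'b': 1 → 1
  end 1, rejected
w4:
  start at 2
  read 'a': 2 → 1
  read 'b': 1 → 1
  read 'a': 1 → 0
  read 'a': 0 → 3
  read 'c': 3 → 2
  read 'b': 2 → 2
  read 'b': 2 → 2
  read 'b': 2 → 2
  read 'b': 2 → 2
  end 2, rejected
w5:
  start at 2
  read 'b': 2 → 2
  read 'a': 2 → 1
  read 'c': 1 → 1
  read 'c': 1 → 1
  read 'a': 1 → 0
  end 0, accepted

2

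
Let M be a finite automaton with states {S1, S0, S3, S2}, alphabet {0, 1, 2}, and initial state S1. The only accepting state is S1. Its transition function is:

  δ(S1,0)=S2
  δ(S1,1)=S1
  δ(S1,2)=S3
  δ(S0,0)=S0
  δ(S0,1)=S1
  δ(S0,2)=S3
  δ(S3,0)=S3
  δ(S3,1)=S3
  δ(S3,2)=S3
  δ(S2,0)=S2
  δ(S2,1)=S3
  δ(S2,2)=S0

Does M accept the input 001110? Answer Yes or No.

start at S1
read '0': S1 → S2
read '0': S2 → S2
read '1': S2 → S3
read '1': S3 → S3
read '1': S3 → S3
read '0': S3 → S3
End state S3 is not accepting.

No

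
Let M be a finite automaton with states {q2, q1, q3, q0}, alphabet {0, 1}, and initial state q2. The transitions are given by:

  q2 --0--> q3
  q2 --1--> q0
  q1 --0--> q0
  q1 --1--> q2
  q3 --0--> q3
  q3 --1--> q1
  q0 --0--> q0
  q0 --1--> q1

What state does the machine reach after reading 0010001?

Trace: q2 -0-> q3 -0-> q3 -1-> q1 -0-> q0 -0-> q0 -0-> q0 -1-> q1

q1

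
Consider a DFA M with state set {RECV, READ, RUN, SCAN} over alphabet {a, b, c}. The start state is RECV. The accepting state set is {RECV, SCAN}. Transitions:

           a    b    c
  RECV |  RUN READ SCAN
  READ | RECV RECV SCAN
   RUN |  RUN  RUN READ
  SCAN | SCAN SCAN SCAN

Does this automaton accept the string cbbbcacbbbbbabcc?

RECV → SCAN → SCAN → SCAN → SCAN → SCAN → SCAN → SCAN → SCAN → SCAN → SCAN → SCAN → SCAN → SCAN → SCAN → SCAN → SCAN
End state SCAN is accepting.

Yes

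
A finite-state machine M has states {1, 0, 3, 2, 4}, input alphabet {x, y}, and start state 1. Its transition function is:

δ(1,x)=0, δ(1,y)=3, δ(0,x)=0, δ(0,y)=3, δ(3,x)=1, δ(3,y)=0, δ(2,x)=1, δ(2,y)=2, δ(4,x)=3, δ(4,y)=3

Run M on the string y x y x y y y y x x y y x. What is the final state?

0

1 → 3 → 1 → 3 → 1 → 3 → 0 → 3 → 0 → 0 → 0 → 3 → 0 → 0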